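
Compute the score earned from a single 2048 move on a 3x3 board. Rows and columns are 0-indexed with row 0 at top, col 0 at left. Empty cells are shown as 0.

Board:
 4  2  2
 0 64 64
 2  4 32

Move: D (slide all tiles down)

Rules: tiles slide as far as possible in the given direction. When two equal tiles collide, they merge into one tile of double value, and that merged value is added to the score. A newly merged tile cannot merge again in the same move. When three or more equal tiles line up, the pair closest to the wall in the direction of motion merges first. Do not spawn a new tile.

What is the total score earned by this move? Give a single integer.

Slide down:
col 0: [4, 0, 2] -> [0, 4, 2]  score +0 (running 0)
col 1: [2, 64, 4] -> [2, 64, 4]  score +0 (running 0)
col 2: [2, 64, 32] -> [2, 64, 32]  score +0 (running 0)
Board after move:
 0  2  2
 4 64 64
 2  4 32

Answer: 0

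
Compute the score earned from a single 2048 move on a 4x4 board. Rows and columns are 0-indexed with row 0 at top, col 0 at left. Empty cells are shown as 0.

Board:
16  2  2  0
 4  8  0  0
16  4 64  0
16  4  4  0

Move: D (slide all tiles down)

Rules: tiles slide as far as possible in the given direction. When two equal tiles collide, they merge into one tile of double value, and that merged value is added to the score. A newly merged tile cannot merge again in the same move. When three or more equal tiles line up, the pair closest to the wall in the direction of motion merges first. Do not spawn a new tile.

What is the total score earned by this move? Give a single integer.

Slide down:
col 0: [16, 4, 16, 16] -> [0, 16, 4, 32]  score +32 (running 32)
col 1: [2, 8, 4, 4] -> [0, 2, 8, 8]  score +8 (running 40)
col 2: [2, 0, 64, 4] -> [0, 2, 64, 4]  score +0 (running 40)
col 3: [0, 0, 0, 0] -> [0, 0, 0, 0]  score +0 (running 40)
Board after move:
 0  0  0  0
16  2  2  0
 4  8 64  0
32  8  4  0

Answer: 40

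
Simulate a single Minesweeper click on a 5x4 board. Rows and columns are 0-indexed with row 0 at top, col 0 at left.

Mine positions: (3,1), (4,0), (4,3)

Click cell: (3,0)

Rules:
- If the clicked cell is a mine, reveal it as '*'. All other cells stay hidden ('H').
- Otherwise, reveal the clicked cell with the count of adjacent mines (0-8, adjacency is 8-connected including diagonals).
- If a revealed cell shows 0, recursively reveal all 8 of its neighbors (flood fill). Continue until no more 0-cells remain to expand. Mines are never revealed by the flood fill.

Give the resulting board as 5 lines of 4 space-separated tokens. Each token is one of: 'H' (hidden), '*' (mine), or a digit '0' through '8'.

H H H H
H H H H
H H H H
2 H H H
H H H H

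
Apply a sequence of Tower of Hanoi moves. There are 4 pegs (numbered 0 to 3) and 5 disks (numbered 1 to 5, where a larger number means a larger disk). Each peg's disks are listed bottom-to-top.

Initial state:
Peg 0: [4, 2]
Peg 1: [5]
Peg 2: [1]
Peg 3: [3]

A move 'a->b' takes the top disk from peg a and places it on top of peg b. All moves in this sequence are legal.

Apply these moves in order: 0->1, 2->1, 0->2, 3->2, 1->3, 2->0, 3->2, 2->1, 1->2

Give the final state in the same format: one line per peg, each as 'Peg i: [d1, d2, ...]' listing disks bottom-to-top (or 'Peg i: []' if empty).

After move 1 (0->1):
Peg 0: [4]
Peg 1: [5, 2]
Peg 2: [1]
Peg 3: [3]

After move 2 (2->1):
Peg 0: [4]
Peg 1: [5, 2, 1]
Peg 2: []
Peg 3: [3]

After move 3 (0->2):
Peg 0: []
Peg 1: [5, 2, 1]
Peg 2: [4]
Peg 3: [3]

After move 4 (3->2):
Peg 0: []
Peg 1: [5, 2, 1]
Peg 2: [4, 3]
Peg 3: []

After move 5 (1->3):
Peg 0: []
Peg 1: [5, 2]
Peg 2: [4, 3]
Peg 3: [1]

After move 6 (2->0):
Peg 0: [3]
Peg 1: [5, 2]
Peg 2: [4]
Peg 3: [1]

After move 7 (3->2):
Peg 0: [3]
Peg 1: [5, 2]
Peg 2: [4, 1]
Peg 3: []

After move 8 (2->1):
Peg 0: [3]
Peg 1: [5, 2, 1]
Peg 2: [4]
Peg 3: []

After move 9 (1->2):
Peg 0: [3]
Peg 1: [5, 2]
Peg 2: [4, 1]
Peg 3: []

Answer: Peg 0: [3]
Peg 1: [5, 2]
Peg 2: [4, 1]
Peg 3: []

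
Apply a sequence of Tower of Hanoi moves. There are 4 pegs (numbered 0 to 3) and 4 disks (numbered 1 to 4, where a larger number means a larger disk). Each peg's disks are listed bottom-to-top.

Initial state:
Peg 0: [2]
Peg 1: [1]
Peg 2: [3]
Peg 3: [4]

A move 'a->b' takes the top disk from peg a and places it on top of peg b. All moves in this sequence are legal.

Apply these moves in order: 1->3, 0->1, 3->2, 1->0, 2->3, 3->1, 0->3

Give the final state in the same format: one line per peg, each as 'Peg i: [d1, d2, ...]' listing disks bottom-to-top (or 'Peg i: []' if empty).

Answer: Peg 0: []
Peg 1: [1]
Peg 2: [3]
Peg 3: [4, 2]

Derivation:
After move 1 (1->3):
Peg 0: [2]
Peg 1: []
Peg 2: [3]
Peg 3: [4, 1]

After move 2 (0->1):
Peg 0: []
Peg 1: [2]
Peg 2: [3]
Peg 3: [4, 1]

After move 3 (3->2):
Peg 0: []
Peg 1: [2]
Peg 2: [3, 1]
Peg 3: [4]

After move 4 (1->0):
Peg 0: [2]
Peg 1: []
Peg 2: [3, 1]
Peg 3: [4]

After move 5 (2->3):
Peg 0: [2]
Peg 1: []
Peg 2: [3]
Peg 3: [4, 1]

After move 6 (3->1):
Peg 0: [2]
Peg 1: [1]
Peg 2: [3]
Peg 3: [4]

After move 7 (0->3):
Peg 0: []
Peg 1: [1]
Peg 2: [3]
Peg 3: [4, 2]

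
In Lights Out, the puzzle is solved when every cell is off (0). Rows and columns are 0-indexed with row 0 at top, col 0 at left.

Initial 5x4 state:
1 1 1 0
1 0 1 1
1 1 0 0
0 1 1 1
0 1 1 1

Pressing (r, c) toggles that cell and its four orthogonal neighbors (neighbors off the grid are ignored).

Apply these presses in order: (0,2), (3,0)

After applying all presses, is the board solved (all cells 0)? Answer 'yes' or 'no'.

Answer: no

Derivation:
After press 1 at (0,2):
1 0 0 1
1 0 0 1
1 1 0 0
0 1 1 1
0 1 1 1

After press 2 at (3,0):
1 0 0 1
1 0 0 1
0 1 0 0
1 0 1 1
1 1 1 1

Lights still on: 12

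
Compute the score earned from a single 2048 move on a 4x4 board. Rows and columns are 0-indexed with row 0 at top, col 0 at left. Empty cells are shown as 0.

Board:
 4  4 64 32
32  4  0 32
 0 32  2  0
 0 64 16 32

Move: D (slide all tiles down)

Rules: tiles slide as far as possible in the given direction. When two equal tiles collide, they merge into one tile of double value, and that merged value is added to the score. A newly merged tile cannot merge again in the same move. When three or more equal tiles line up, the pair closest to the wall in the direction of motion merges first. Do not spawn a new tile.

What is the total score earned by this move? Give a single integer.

Slide down:
col 0: [4, 32, 0, 0] -> [0, 0, 4, 32]  score +0 (running 0)
col 1: [4, 4, 32, 64] -> [0, 8, 32, 64]  score +8 (running 8)
col 2: [64, 0, 2, 16] -> [0, 64, 2, 16]  score +0 (running 8)
col 3: [32, 32, 0, 32] -> [0, 0, 32, 64]  score +64 (running 72)
Board after move:
 0  0  0  0
 0  8 64  0
 4 32  2 32
32 64 16 64

Answer: 72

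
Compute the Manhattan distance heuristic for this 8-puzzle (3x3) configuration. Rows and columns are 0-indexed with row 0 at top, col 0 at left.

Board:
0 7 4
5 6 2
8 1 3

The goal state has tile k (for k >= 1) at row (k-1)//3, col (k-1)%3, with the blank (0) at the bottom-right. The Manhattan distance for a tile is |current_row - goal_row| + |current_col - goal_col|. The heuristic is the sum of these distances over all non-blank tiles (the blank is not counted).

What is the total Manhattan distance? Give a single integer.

Tile 7: at (0,1), goal (2,0), distance |0-2|+|1-0| = 3
Tile 4: at (0,2), goal (1,0), distance |0-1|+|2-0| = 3
Tile 5: at (1,0), goal (1,1), distance |1-1|+|0-1| = 1
Tile 6: at (1,1), goal (1,2), distance |1-1|+|1-2| = 1
Tile 2: at (1,2), goal (0,1), distance |1-0|+|2-1| = 2
Tile 8: at (2,0), goal (2,1), distance |2-2|+|0-1| = 1
Tile 1: at (2,1), goal (0,0), distance |2-0|+|1-0| = 3
Tile 3: at (2,2), goal (0,2), distance |2-0|+|2-2| = 2
Sum: 3 + 3 + 1 + 1 + 2 + 1 + 3 + 2 = 16

Answer: 16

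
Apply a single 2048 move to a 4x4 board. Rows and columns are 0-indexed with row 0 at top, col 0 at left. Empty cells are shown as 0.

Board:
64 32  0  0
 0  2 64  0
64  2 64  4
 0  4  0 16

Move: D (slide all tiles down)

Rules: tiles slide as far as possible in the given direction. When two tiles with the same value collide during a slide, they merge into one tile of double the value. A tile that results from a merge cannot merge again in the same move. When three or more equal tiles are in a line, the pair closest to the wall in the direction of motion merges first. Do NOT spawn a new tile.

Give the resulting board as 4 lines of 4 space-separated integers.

Answer:   0   0   0   0
  0  32   0   0
  0   4   0   4
128   4 128  16

Derivation:
Slide down:
col 0: [64, 0, 64, 0] -> [0, 0, 0, 128]
col 1: [32, 2, 2, 4] -> [0, 32, 4, 4]
col 2: [0, 64, 64, 0] -> [0, 0, 0, 128]
col 3: [0, 0, 4, 16] -> [0, 0, 4, 16]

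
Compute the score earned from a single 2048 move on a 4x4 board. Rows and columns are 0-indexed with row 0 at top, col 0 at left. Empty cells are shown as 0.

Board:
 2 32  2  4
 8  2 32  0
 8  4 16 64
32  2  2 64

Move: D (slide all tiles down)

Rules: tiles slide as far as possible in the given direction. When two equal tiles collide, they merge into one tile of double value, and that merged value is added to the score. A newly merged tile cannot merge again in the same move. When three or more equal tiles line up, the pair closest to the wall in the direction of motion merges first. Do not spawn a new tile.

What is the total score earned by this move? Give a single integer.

Slide down:
col 0: [2, 8, 8, 32] -> [0, 2, 16, 32]  score +16 (running 16)
col 1: [32, 2, 4, 2] -> [32, 2, 4, 2]  score +0 (running 16)
col 2: [2, 32, 16, 2] -> [2, 32, 16, 2]  score +0 (running 16)
col 3: [4, 0, 64, 64] -> [0, 0, 4, 128]  score +128 (running 144)
Board after move:
  0  32   2   0
  2   2  32   0
 16   4  16   4
 32   2   2 128

Answer: 144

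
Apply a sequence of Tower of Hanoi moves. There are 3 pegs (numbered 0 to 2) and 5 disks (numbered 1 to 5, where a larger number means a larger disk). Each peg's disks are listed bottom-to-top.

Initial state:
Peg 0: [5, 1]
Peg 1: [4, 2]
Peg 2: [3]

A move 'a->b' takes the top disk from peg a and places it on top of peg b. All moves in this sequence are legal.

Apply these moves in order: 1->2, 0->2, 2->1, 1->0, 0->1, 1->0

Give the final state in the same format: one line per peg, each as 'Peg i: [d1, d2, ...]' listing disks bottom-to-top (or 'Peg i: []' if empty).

After move 1 (1->2):
Peg 0: [5, 1]
Peg 1: [4]
Peg 2: [3, 2]

After move 2 (0->2):
Peg 0: [5]
Peg 1: [4]
Peg 2: [3, 2, 1]

After move 3 (2->1):
Peg 0: [5]
Peg 1: [4, 1]
Peg 2: [3, 2]

After move 4 (1->0):
Peg 0: [5, 1]
Peg 1: [4]
Peg 2: [3, 2]

After move 5 (0->1):
Peg 0: [5]
Peg 1: [4, 1]
Peg 2: [3, 2]

After move 6 (1->0):
Peg 0: [5, 1]
Peg 1: [4]
Peg 2: [3, 2]

Answer: Peg 0: [5, 1]
Peg 1: [4]
Peg 2: [3, 2]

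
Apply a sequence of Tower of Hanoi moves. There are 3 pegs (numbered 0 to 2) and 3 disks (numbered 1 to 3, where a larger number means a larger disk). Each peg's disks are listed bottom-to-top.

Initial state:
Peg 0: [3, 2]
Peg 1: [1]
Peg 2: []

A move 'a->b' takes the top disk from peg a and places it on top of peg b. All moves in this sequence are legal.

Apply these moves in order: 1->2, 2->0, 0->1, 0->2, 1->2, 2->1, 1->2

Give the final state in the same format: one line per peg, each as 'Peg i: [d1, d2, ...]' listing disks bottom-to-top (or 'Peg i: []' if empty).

Answer: Peg 0: [3]
Peg 1: []
Peg 2: [2, 1]

Derivation:
After move 1 (1->2):
Peg 0: [3, 2]
Peg 1: []
Peg 2: [1]

After move 2 (2->0):
Peg 0: [3, 2, 1]
Peg 1: []
Peg 2: []

After move 3 (0->1):
Peg 0: [3, 2]
Peg 1: [1]
Peg 2: []

After move 4 (0->2):
Peg 0: [3]
Peg 1: [1]
Peg 2: [2]

After move 5 (1->2):
Peg 0: [3]
Peg 1: []
Peg 2: [2, 1]

After move 6 (2->1):
Peg 0: [3]
Peg 1: [1]
Peg 2: [2]

After move 7 (1->2):
Peg 0: [3]
Peg 1: []
Peg 2: [2, 1]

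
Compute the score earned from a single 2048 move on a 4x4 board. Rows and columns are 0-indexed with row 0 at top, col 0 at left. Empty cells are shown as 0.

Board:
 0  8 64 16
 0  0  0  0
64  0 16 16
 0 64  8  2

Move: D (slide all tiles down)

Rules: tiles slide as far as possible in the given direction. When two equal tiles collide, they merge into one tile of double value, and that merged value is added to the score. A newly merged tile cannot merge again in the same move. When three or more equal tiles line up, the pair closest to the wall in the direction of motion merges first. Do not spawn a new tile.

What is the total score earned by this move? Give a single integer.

Slide down:
col 0: [0, 0, 64, 0] -> [0, 0, 0, 64]  score +0 (running 0)
col 1: [8, 0, 0, 64] -> [0, 0, 8, 64]  score +0 (running 0)
col 2: [64, 0, 16, 8] -> [0, 64, 16, 8]  score +0 (running 0)
col 3: [16, 0, 16, 2] -> [0, 0, 32, 2]  score +32 (running 32)
Board after move:
 0  0  0  0
 0  0 64  0
 0  8 16 32
64 64  8  2

Answer: 32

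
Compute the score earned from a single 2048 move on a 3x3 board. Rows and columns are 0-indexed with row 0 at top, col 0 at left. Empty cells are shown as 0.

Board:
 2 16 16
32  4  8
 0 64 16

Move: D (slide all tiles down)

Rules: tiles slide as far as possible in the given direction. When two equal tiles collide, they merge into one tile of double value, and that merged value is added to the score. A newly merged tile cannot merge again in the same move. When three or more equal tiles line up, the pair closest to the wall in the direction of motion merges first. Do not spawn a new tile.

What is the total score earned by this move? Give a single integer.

Answer: 0

Derivation:
Slide down:
col 0: [2, 32, 0] -> [0, 2, 32]  score +0 (running 0)
col 1: [16, 4, 64] -> [16, 4, 64]  score +0 (running 0)
col 2: [16, 8, 16] -> [16, 8, 16]  score +0 (running 0)
Board after move:
 0 16 16
 2  4  8
32 64 16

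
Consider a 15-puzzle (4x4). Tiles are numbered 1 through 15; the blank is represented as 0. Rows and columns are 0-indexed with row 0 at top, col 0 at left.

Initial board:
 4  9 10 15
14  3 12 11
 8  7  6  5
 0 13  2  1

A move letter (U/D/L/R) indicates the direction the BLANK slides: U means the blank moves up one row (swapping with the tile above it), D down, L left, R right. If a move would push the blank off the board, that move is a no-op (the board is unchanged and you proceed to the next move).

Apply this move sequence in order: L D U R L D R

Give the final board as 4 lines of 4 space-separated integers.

Answer:  4  9 10 15
14  3 12 11
 8  7  6  5
13  0  2  1

Derivation:
After move 1 (L):
 4  9 10 15
14  3 12 11
 8  7  6  5
 0 13  2  1

After move 2 (D):
 4  9 10 15
14  3 12 11
 8  7  6  5
 0 13  2  1

After move 3 (U):
 4  9 10 15
14  3 12 11
 0  7  6  5
 8 13  2  1

After move 4 (R):
 4  9 10 15
14  3 12 11
 7  0  6  5
 8 13  2  1

After move 5 (L):
 4  9 10 15
14  3 12 11
 0  7  6  5
 8 13  2  1

After move 6 (D):
 4  9 10 15
14  3 12 11
 8  7  6  5
 0 13  2  1

After move 7 (R):
 4  9 10 15
14  3 12 11
 8  7  6  5
13  0  2  1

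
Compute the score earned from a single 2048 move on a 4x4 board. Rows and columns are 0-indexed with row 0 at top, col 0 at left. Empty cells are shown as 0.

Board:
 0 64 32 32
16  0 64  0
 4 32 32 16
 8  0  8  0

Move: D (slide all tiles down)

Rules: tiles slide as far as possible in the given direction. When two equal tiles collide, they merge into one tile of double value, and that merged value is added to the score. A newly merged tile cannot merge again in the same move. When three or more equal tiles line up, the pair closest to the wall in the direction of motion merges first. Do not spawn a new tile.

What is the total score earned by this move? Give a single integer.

Slide down:
col 0: [0, 16, 4, 8] -> [0, 16, 4, 8]  score +0 (running 0)
col 1: [64, 0, 32, 0] -> [0, 0, 64, 32]  score +0 (running 0)
col 2: [32, 64, 32, 8] -> [32, 64, 32, 8]  score +0 (running 0)
col 3: [32, 0, 16, 0] -> [0, 0, 32, 16]  score +0 (running 0)
Board after move:
 0  0 32  0
16  0 64  0
 4 64 32 32
 8 32  8 16

Answer: 0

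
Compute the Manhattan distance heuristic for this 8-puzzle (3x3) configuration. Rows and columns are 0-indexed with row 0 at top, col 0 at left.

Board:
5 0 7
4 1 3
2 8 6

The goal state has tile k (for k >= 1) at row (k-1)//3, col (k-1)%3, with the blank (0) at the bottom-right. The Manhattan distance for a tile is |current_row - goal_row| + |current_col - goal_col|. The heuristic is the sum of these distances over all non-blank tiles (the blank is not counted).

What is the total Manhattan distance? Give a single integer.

Answer: 13

Derivation:
Tile 5: at (0,0), goal (1,1), distance |0-1|+|0-1| = 2
Tile 7: at (0,2), goal (2,0), distance |0-2|+|2-0| = 4
Tile 4: at (1,0), goal (1,0), distance |1-1|+|0-0| = 0
Tile 1: at (1,1), goal (0,0), distance |1-0|+|1-0| = 2
Tile 3: at (1,2), goal (0,2), distance |1-0|+|2-2| = 1
Tile 2: at (2,0), goal (0,1), distance |2-0|+|0-1| = 3
Tile 8: at (2,1), goal (2,1), distance |2-2|+|1-1| = 0
Tile 6: at (2,2), goal (1,2), distance |2-1|+|2-2| = 1
Sum: 2 + 4 + 0 + 2 + 1 + 3 + 0 + 1 = 13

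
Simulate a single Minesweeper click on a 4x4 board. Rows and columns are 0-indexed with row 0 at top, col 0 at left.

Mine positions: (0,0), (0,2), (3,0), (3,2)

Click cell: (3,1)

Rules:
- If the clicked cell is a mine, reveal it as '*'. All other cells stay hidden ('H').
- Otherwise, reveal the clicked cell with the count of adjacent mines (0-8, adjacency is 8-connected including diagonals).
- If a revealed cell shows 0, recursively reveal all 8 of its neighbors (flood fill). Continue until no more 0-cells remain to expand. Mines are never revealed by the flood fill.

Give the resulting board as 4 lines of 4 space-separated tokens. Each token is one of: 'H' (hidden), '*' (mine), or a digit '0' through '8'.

H H H H
H H H H
H H H H
H 2 H H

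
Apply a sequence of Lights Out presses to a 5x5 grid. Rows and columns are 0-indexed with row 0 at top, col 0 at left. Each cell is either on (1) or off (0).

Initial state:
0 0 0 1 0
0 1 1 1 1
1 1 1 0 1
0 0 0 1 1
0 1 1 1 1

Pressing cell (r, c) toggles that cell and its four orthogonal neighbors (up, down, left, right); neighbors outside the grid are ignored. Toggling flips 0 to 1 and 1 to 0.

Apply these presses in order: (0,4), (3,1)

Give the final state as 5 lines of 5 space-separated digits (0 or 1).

Answer: 0 0 0 0 1
0 1 1 1 0
1 0 1 0 1
1 1 1 1 1
0 0 1 1 1

Derivation:
After press 1 at (0,4):
0 0 0 0 1
0 1 1 1 0
1 1 1 0 1
0 0 0 1 1
0 1 1 1 1

After press 2 at (3,1):
0 0 0 0 1
0 1 1 1 0
1 0 1 0 1
1 1 1 1 1
0 0 1 1 1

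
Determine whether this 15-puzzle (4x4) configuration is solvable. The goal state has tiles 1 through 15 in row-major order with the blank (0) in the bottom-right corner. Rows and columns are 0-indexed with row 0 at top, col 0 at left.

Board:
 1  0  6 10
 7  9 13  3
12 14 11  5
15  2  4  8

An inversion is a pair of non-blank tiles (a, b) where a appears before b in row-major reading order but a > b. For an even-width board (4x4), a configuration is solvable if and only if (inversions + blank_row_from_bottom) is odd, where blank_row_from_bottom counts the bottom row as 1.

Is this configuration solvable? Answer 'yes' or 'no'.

Inversions: 47
Blank is in row 0 (0-indexed from top), which is row 4 counting from the bottom (bottom = 1).
47 + 4 = 51, which is odd, so the puzzle is solvable.

Answer: yes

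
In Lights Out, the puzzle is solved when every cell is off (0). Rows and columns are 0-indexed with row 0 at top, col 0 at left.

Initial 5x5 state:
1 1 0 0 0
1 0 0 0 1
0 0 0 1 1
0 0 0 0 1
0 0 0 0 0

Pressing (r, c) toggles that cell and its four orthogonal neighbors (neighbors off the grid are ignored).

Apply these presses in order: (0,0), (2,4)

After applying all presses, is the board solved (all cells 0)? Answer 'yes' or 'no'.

After press 1 at (0,0):
0 0 0 0 0
0 0 0 0 1
0 0 0 1 1
0 0 0 0 1
0 0 0 0 0

After press 2 at (2,4):
0 0 0 0 0
0 0 0 0 0
0 0 0 0 0
0 0 0 0 0
0 0 0 0 0

Lights still on: 0

Answer: yes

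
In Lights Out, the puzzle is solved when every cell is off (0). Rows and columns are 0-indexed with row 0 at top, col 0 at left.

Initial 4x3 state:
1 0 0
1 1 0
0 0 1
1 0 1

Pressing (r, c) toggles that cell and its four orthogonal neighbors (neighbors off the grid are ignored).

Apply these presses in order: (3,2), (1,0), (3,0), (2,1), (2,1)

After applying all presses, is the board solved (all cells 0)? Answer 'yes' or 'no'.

Answer: yes

Derivation:
After press 1 at (3,2):
1 0 0
1 1 0
0 0 0
1 1 0

After press 2 at (1,0):
0 0 0
0 0 0
1 0 0
1 1 0

After press 3 at (3,0):
0 0 0
0 0 0
0 0 0
0 0 0

After press 4 at (2,1):
0 0 0
0 1 0
1 1 1
0 1 0

After press 5 at (2,1):
0 0 0
0 0 0
0 0 0
0 0 0

Lights still on: 0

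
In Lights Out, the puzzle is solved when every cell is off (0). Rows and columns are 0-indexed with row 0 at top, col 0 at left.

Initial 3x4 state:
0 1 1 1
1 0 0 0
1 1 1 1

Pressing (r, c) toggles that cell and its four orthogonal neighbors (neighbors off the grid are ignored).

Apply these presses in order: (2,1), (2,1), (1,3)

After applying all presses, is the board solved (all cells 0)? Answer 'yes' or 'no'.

Answer: no

Derivation:
After press 1 at (2,1):
0 1 1 1
1 1 0 0
0 0 0 1

After press 2 at (2,1):
0 1 1 1
1 0 0 0
1 1 1 1

After press 3 at (1,3):
0 1 1 0
1 0 1 1
1 1 1 0

Lights still on: 8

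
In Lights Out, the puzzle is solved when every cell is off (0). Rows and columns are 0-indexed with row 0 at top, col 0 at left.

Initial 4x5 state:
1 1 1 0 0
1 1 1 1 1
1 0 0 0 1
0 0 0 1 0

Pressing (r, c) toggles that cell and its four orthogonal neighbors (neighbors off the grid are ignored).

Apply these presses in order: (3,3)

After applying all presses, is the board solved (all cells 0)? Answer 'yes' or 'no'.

After press 1 at (3,3):
1 1 1 0 0
1 1 1 1 1
1 0 0 1 1
0 0 1 0 1

Lights still on: 13

Answer: no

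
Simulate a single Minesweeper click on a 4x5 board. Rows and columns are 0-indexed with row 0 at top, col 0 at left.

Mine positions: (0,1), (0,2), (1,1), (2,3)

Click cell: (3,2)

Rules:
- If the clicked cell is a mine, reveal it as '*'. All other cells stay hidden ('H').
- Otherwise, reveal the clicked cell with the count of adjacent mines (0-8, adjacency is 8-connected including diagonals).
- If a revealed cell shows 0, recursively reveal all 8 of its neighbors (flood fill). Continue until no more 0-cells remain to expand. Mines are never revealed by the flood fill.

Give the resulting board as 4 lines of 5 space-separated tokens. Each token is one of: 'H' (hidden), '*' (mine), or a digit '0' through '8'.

H H H H H
H H H H H
H H H H H
H H 1 H H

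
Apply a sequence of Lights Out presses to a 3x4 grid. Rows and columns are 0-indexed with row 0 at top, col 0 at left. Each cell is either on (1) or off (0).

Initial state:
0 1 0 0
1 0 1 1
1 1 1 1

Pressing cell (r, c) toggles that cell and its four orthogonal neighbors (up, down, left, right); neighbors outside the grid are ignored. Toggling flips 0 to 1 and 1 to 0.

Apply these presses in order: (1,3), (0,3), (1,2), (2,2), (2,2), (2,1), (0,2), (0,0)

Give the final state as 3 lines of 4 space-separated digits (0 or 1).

Answer: 1 1 1 1
0 0 0 0
0 0 1 0

Derivation:
After press 1 at (1,3):
0 1 0 1
1 0 0 0
1 1 1 0

After press 2 at (0,3):
0 1 1 0
1 0 0 1
1 1 1 0

After press 3 at (1,2):
0 1 0 0
1 1 1 0
1 1 0 0

After press 4 at (2,2):
0 1 0 0
1 1 0 0
1 0 1 1

After press 5 at (2,2):
0 1 0 0
1 1 1 0
1 1 0 0

After press 6 at (2,1):
0 1 0 0
1 0 1 0
0 0 1 0

After press 7 at (0,2):
0 0 1 1
1 0 0 0
0 0 1 0

After press 8 at (0,0):
1 1 1 1
0 0 0 0
0 0 1 0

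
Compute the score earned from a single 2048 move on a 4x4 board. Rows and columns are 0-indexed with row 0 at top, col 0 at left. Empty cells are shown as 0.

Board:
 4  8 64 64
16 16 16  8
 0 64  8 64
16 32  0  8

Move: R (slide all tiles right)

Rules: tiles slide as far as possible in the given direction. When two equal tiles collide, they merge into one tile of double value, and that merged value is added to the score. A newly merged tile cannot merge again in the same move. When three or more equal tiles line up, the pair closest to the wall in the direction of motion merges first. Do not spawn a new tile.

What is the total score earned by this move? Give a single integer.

Slide right:
row 0: [4, 8, 64, 64] -> [0, 4, 8, 128]  score +128 (running 128)
row 1: [16, 16, 16, 8] -> [0, 16, 32, 8]  score +32 (running 160)
row 2: [0, 64, 8, 64] -> [0, 64, 8, 64]  score +0 (running 160)
row 3: [16, 32, 0, 8] -> [0, 16, 32, 8]  score +0 (running 160)
Board after move:
  0   4   8 128
  0  16  32   8
  0  64   8  64
  0  16  32   8

Answer: 160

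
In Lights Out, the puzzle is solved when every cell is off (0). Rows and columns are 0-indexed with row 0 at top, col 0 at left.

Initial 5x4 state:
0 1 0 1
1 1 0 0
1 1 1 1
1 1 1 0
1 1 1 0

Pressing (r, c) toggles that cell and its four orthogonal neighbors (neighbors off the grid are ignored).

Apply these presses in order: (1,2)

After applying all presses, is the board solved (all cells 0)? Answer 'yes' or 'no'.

Answer: no

Derivation:
After press 1 at (1,2):
0 1 1 1
1 0 1 1
1 1 0 1
1 1 1 0
1 1 1 0

Lights still on: 15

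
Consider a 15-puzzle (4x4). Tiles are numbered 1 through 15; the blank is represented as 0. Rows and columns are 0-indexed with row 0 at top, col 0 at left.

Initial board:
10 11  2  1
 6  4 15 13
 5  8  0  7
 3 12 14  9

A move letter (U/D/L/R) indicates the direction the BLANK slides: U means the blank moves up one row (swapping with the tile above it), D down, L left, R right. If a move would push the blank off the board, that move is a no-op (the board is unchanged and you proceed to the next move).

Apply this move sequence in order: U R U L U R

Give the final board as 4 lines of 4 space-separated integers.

After move 1 (U):
10 11  2  1
 6  4  0 13
 5  8 15  7
 3 12 14  9

After move 2 (R):
10 11  2  1
 6  4 13  0
 5  8 15  7
 3 12 14  9

After move 3 (U):
10 11  2  0
 6  4 13  1
 5  8 15  7
 3 12 14  9

After move 4 (L):
10 11  0  2
 6  4 13  1
 5  8 15  7
 3 12 14  9

After move 5 (U):
10 11  0  2
 6  4 13  1
 5  8 15  7
 3 12 14  9

After move 6 (R):
10 11  2  0
 6  4 13  1
 5  8 15  7
 3 12 14  9

Answer: 10 11  2  0
 6  4 13  1
 5  8 15  7
 3 12 14  9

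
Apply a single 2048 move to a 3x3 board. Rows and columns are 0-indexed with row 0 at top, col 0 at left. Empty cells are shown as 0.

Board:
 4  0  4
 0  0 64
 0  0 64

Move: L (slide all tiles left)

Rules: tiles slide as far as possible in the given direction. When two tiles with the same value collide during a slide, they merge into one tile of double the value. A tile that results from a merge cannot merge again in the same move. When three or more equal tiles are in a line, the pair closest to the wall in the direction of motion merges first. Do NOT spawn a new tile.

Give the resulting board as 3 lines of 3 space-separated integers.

Answer:  8  0  0
64  0  0
64  0  0

Derivation:
Slide left:
row 0: [4, 0, 4] -> [8, 0, 0]
row 1: [0, 0, 64] -> [64, 0, 0]
row 2: [0, 0, 64] -> [64, 0, 0]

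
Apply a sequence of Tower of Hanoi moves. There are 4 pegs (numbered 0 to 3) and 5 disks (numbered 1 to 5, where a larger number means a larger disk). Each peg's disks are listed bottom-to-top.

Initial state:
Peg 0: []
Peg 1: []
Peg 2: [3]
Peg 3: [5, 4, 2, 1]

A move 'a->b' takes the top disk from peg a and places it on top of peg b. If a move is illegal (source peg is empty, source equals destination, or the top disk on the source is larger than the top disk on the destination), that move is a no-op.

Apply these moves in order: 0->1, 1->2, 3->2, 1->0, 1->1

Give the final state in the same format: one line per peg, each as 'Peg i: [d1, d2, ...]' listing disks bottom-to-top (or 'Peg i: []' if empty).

After move 1 (0->1):
Peg 0: []
Peg 1: []
Peg 2: [3]
Peg 3: [5, 4, 2, 1]

After move 2 (1->2):
Peg 0: []
Peg 1: []
Peg 2: [3]
Peg 3: [5, 4, 2, 1]

After move 3 (3->2):
Peg 0: []
Peg 1: []
Peg 2: [3, 1]
Peg 3: [5, 4, 2]

After move 4 (1->0):
Peg 0: []
Peg 1: []
Peg 2: [3, 1]
Peg 3: [5, 4, 2]

After move 5 (1->1):
Peg 0: []
Peg 1: []
Peg 2: [3, 1]
Peg 3: [5, 4, 2]

Answer: Peg 0: []
Peg 1: []
Peg 2: [3, 1]
Peg 3: [5, 4, 2]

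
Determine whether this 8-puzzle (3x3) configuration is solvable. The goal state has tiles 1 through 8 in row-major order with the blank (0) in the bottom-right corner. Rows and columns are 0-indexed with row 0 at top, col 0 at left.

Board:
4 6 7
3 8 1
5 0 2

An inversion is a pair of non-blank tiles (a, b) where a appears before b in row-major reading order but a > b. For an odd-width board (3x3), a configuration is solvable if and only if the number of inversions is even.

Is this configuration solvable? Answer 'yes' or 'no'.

Inversions (pairs i<j in row-major order where tile[i] > tile[j] > 0): 17
17 is odd, so the puzzle is not solvable.

Answer: no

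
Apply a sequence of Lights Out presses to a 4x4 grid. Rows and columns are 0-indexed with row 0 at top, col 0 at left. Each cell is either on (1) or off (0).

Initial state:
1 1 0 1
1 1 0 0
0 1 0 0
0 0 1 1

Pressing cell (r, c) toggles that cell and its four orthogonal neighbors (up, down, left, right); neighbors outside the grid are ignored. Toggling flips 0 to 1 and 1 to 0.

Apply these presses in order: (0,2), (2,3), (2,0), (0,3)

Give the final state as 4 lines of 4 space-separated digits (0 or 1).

Answer: 1 0 0 1
0 1 1 0
1 0 1 1
1 0 1 0

Derivation:
After press 1 at (0,2):
1 0 1 0
1 1 1 0
0 1 0 0
0 0 1 1

After press 2 at (2,3):
1 0 1 0
1 1 1 1
0 1 1 1
0 0 1 0

After press 3 at (2,0):
1 0 1 0
0 1 1 1
1 0 1 1
1 0 1 0

After press 4 at (0,3):
1 0 0 1
0 1 1 0
1 0 1 1
1 0 1 0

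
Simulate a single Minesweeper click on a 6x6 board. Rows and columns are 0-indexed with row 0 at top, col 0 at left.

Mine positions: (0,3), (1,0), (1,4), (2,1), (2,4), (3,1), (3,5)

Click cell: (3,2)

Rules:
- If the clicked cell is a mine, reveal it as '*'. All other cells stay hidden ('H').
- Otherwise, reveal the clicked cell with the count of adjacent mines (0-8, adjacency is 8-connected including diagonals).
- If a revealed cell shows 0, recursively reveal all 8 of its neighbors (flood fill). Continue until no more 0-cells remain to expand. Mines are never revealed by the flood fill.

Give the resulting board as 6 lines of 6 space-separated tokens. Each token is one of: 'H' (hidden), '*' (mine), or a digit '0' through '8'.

H H H H H H
H H H H H H
H H H H H H
H H 2 H H H
H H H H H H
H H H H H H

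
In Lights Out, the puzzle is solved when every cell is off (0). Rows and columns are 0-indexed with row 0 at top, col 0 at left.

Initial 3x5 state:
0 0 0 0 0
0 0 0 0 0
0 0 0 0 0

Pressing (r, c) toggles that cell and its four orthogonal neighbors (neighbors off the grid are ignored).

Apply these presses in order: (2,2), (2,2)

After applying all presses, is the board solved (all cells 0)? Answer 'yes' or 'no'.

Answer: yes

Derivation:
After press 1 at (2,2):
0 0 0 0 0
0 0 1 0 0
0 1 1 1 0

After press 2 at (2,2):
0 0 0 0 0
0 0 0 0 0
0 0 0 0 0

Lights still on: 0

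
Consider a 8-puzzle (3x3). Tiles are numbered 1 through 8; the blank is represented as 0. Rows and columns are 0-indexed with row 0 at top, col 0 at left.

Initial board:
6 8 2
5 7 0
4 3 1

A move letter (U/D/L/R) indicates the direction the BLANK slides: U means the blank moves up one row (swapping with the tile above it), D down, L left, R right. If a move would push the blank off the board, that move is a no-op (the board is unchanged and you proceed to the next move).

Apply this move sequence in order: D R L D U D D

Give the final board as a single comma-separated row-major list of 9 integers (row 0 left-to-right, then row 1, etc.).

Answer: 6, 8, 2, 5, 7, 1, 4, 0, 3

Derivation:
After move 1 (D):
6 8 2
5 7 1
4 3 0

After move 2 (R):
6 8 2
5 7 1
4 3 0

After move 3 (L):
6 8 2
5 7 1
4 0 3

After move 4 (D):
6 8 2
5 7 1
4 0 3

After move 5 (U):
6 8 2
5 0 1
4 7 3

After move 6 (D):
6 8 2
5 7 1
4 0 3

After move 7 (D):
6 8 2
5 7 1
4 0 3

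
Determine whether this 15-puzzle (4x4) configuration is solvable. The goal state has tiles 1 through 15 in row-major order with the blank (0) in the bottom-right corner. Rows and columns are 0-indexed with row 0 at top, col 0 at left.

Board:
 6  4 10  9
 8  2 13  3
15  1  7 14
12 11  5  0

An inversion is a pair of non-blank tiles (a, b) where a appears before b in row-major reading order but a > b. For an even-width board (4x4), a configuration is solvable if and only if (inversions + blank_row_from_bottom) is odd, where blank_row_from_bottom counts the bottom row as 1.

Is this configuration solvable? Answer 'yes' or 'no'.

Inversions: 47
Blank is in row 3 (0-indexed from top), which is row 1 counting from the bottom (bottom = 1).
47 + 1 = 48, which is even, so the puzzle is not solvable.

Answer: no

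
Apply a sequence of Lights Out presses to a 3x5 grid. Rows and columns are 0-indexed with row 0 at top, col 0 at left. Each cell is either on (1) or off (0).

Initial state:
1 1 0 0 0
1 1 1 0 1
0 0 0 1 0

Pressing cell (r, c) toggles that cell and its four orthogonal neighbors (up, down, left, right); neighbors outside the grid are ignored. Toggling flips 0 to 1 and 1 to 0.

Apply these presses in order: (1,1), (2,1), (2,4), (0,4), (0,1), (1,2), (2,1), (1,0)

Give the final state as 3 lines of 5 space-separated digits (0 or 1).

After press 1 at (1,1):
1 0 0 0 0
0 0 0 0 1
0 1 0 1 0

After press 2 at (2,1):
1 0 0 0 0
0 1 0 0 1
1 0 1 1 0

After press 3 at (2,4):
1 0 0 0 0
0 1 0 0 0
1 0 1 0 1

After press 4 at (0,4):
1 0 0 1 1
0 1 0 0 1
1 0 1 0 1

After press 5 at (0,1):
0 1 1 1 1
0 0 0 0 1
1 0 1 0 1

After press 6 at (1,2):
0 1 0 1 1
0 1 1 1 1
1 0 0 0 1

After press 7 at (2,1):
0 1 0 1 1
0 0 1 1 1
0 1 1 0 1

After press 8 at (1,0):
1 1 0 1 1
1 1 1 1 1
1 1 1 0 1

Answer: 1 1 0 1 1
1 1 1 1 1
1 1 1 0 1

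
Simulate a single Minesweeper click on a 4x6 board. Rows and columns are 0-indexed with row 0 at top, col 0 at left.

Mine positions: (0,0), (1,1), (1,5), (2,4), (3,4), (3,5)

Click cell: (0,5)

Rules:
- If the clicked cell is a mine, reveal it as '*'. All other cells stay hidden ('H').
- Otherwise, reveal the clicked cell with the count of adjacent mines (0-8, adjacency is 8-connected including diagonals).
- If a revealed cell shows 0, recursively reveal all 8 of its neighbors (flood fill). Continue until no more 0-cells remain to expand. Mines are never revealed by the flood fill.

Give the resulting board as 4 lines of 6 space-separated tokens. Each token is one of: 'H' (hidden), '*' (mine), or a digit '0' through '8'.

H H H H H 1
H H H H H H
H H H H H H
H H H H H H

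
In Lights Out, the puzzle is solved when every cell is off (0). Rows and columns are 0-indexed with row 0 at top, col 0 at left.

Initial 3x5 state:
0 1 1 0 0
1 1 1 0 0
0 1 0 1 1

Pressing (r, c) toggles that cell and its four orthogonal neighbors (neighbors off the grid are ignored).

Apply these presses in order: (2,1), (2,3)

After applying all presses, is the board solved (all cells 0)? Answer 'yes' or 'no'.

After press 1 at (2,1):
0 1 1 0 0
1 0 1 0 0
1 0 1 1 1

After press 2 at (2,3):
0 1 1 0 0
1 0 1 1 0
1 0 0 0 0

Lights still on: 6

Answer: no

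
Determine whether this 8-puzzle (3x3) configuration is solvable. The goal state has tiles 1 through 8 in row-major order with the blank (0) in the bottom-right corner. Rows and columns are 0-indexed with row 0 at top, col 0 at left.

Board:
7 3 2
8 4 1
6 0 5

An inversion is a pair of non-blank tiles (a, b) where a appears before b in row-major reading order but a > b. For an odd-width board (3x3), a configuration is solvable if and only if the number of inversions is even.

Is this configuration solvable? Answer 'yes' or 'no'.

Answer: no

Derivation:
Inversions (pairs i<j in row-major order where tile[i] > tile[j] > 0): 15
15 is odd, so the puzzle is not solvable.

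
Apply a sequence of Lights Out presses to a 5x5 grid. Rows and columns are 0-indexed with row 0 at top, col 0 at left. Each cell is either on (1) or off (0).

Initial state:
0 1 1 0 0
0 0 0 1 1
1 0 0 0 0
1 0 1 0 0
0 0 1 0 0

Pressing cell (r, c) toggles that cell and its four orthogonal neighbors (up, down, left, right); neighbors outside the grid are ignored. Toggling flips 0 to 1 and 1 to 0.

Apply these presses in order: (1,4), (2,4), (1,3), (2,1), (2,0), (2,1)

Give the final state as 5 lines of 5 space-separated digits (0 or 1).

After press 1 at (1,4):
0 1 1 0 1
0 0 0 0 0
1 0 0 0 1
1 0 1 0 0
0 0 1 0 0

After press 2 at (2,4):
0 1 1 0 1
0 0 0 0 1
1 0 0 1 0
1 0 1 0 1
0 0 1 0 0

After press 3 at (1,3):
0 1 1 1 1
0 0 1 1 0
1 0 0 0 0
1 0 1 0 1
0 0 1 0 0

After press 4 at (2,1):
0 1 1 1 1
0 1 1 1 0
0 1 1 0 0
1 1 1 0 1
0 0 1 0 0

After press 5 at (2,0):
0 1 1 1 1
1 1 1 1 0
1 0 1 0 0
0 1 1 0 1
0 0 1 0 0

After press 6 at (2,1):
0 1 1 1 1
1 0 1 1 0
0 1 0 0 0
0 0 1 0 1
0 0 1 0 0

Answer: 0 1 1 1 1
1 0 1 1 0
0 1 0 0 0
0 0 1 0 1
0 0 1 0 0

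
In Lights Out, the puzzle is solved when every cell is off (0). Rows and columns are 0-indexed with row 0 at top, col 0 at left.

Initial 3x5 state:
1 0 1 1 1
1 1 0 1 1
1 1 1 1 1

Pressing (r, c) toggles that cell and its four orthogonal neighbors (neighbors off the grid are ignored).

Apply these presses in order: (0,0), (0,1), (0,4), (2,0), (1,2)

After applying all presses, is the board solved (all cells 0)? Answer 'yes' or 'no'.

Answer: no

Derivation:
After press 1 at (0,0):
0 1 1 1 1
0 1 0 1 1
1 1 1 1 1

After press 2 at (0,1):
1 0 0 1 1
0 0 0 1 1
1 1 1 1 1

After press 3 at (0,4):
1 0 0 0 0
0 0 0 1 0
1 1 1 1 1

After press 4 at (2,0):
1 0 0 0 0
1 0 0 1 0
0 0 1 1 1

After press 5 at (1,2):
1 0 1 0 0
1 1 1 0 0
0 0 0 1 1

Lights still on: 7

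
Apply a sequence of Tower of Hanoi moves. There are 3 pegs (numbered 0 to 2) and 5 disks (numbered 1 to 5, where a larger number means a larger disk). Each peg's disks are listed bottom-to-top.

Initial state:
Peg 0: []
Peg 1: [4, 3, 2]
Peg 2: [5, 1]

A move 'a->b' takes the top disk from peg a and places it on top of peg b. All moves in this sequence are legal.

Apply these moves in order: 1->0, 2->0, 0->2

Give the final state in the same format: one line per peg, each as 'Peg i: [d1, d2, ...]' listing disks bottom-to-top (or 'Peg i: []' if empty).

After move 1 (1->0):
Peg 0: [2]
Peg 1: [4, 3]
Peg 2: [5, 1]

After move 2 (2->0):
Peg 0: [2, 1]
Peg 1: [4, 3]
Peg 2: [5]

After move 3 (0->2):
Peg 0: [2]
Peg 1: [4, 3]
Peg 2: [5, 1]

Answer: Peg 0: [2]
Peg 1: [4, 3]
Peg 2: [5, 1]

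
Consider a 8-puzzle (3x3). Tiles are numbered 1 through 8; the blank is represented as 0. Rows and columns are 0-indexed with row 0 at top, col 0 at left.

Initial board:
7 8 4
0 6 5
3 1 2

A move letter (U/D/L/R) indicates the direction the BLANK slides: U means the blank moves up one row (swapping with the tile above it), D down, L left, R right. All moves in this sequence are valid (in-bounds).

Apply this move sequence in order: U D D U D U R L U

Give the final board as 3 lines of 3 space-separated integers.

Answer: 0 8 4
7 6 5
3 1 2

Derivation:
After move 1 (U):
0 8 4
7 6 5
3 1 2

After move 2 (D):
7 8 4
0 6 5
3 1 2

After move 3 (D):
7 8 4
3 6 5
0 1 2

After move 4 (U):
7 8 4
0 6 5
3 1 2

After move 5 (D):
7 8 4
3 6 5
0 1 2

After move 6 (U):
7 8 4
0 6 5
3 1 2

After move 7 (R):
7 8 4
6 0 5
3 1 2

After move 8 (L):
7 8 4
0 6 5
3 1 2

After move 9 (U):
0 8 4
7 6 5
3 1 2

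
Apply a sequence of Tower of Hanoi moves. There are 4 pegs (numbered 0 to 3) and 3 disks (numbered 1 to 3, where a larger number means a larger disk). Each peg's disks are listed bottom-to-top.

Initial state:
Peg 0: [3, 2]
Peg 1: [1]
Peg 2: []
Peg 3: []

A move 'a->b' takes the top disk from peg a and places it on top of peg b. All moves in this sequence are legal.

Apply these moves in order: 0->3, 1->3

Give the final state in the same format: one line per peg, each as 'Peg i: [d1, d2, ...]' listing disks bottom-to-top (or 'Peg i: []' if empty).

After move 1 (0->3):
Peg 0: [3]
Peg 1: [1]
Peg 2: []
Peg 3: [2]

After move 2 (1->3):
Peg 0: [3]
Peg 1: []
Peg 2: []
Peg 3: [2, 1]

Answer: Peg 0: [3]
Peg 1: []
Peg 2: []
Peg 3: [2, 1]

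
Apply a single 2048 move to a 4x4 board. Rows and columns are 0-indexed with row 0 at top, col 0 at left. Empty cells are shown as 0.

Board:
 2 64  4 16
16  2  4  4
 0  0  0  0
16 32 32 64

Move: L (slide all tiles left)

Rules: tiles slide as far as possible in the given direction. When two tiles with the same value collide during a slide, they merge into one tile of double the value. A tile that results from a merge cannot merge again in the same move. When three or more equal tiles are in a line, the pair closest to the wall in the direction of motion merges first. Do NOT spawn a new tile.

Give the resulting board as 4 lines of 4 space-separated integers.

Slide left:
row 0: [2, 64, 4, 16] -> [2, 64, 4, 16]
row 1: [16, 2, 4, 4] -> [16, 2, 8, 0]
row 2: [0, 0, 0, 0] -> [0, 0, 0, 0]
row 3: [16, 32, 32, 64] -> [16, 64, 64, 0]

Answer:  2 64  4 16
16  2  8  0
 0  0  0  0
16 64 64  0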